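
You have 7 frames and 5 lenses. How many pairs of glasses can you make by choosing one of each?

By the multiplication principle: 7 x 5.

Final answer: 35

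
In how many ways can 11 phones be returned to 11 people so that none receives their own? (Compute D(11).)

Use the recurrence D(n) = (n-1)(D(n-1) + D(n-2)) with D(0)=1, D(1)=0.
D(2) = 1 x (0 + 1) = 1
D(3) = 2 x (1 + 0) = 2
D(4) = 3 x (2 + 1) = 9
D(5) = 4 x (9 + 2) = 44
D(6) = 5 x (44 + 9) = 265
D(7) = 6 x (265 + 44) = 1854
D(8) = 7 x (1854 + 265) = 14833
D(9) = 8 x (14833 + 1854) = 133496
D(10) = 9 x (133496 + 14833) = 1334961
D(11) = 10 x (D(10) + D(9)) = 10 x (1334961 + 133496)

Final answer: D(11) = 14684570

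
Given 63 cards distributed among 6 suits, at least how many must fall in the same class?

By pigeonhole with 63 objects and 6 categories: ceiling(63/6).

Final answer: 11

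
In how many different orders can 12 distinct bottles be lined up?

The number of ways to arrange 12 distinct objects is 12!.

Final answer: 12! = 479001600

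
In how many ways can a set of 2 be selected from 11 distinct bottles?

C(11,2) = 11!/(2! x (11-2)!).

Final answer: C(11,2) = 55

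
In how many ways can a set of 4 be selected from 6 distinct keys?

C(6,4) = 6!/(4! x (6-4)!).

Final answer: C(6,4) = 15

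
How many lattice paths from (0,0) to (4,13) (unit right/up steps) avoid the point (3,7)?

Total paths to (4,13): C(17,13) = 2380.
Paths through (3,7): C(10,7) x C(7,6) = 840.
Avoiding (3,7): 2380 - 840.

Final answer: 1540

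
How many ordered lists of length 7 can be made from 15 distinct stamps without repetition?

P(15,7) = 15!/(15-7)! = 15!/8!.

Final answer: P(15,7) = 32432400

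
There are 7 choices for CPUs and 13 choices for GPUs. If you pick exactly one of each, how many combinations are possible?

By the multiplication principle: 7 x 13.

Final answer: 91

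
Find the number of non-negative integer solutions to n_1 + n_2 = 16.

Stars and bars with 16 stars and 1 bars:
C(16+2-1, 2-1) = C(17,1).

Final answer: C(17,1) = 17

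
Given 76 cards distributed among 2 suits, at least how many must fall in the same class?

By pigeonhole with 76 objects and 2 categories: ceiling(76/2).

Final answer: 38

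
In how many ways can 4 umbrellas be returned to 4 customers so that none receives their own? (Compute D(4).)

Use the recurrence D(n) = (n-1)(D(n-1) + D(n-2)) with D(0)=1, D(1)=0.
D(2) = 1 x (0 + 1) = 1
D(3) = 2 x (1 + 0) = 2
D(4) = 3 x (D(3) + D(2)) = 3 x (2 + 1)

Final answer: D(4) = 9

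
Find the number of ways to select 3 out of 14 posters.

C(14,3) = 14!/(3! x (14-3)!).

Final answer: C(14,3) = 364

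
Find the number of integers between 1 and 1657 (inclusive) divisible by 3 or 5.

Multiples of 3: 552. Multiples of 5: 331. Of both (lcm=15): 110.
By inclusion-exclusion: 552 + 331 - 110.

Final answer: 773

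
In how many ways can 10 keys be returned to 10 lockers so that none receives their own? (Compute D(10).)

D(n) = (n-1)(D(n-1) + D(n-2)), D(0)=1, D(1)=0.
D(2) = 1 x (0 + 1) = 1
D(3) = 2 x (1 + 0) = 2
D(4) = 3 x (2 + 1) = 9
D(5) = 4 x (9 + 2) = 44
D(6) = 5 x (44 + 9) = 265
D(7) = 6 x (265 + 44) = 1854
D(8) = 7 x (1854 + 265) = 14833
D(9) = 8 x (14833 + 1854) = 133496
D(10) = 9 x (D(9) + D(8)) = 9 x (133496 + 14833)

Final answer: D(10) = 1334961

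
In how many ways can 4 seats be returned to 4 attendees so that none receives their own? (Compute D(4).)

Derangements satisfy D(n) = (n-1)(D(n-1) + D(n-2)), starting from D(0)=1, D(1)=0.
D(2) = 1 x (0 + 1) = 1
D(3) = 2 x (1 + 0) = 2
D(4) = 3 x (D(3) + D(2)) = 3 x (2 + 1)

Final answer: D(4) = 9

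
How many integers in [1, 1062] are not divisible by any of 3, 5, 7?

|div by 3|=354, |div by 5|=212, |div by 7|=151.
|div by 3&5|=70, |div by 3&7|=50, |div by 5&7|=30, |div by all|=10.
By inclusion-exclusion, divisible by at least one: 354+212+151-70-50-30+10 = 577.
Not divisible by any: 1062 - 577.

Final answer: 485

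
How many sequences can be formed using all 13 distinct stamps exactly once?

The number of ways to arrange 13 distinct objects is 13!.

Final answer: 13! = 6227020800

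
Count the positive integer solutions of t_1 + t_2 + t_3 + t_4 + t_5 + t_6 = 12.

Substitute t'_i = t_i - 1 (so t'_i >= 0). Then sum t'_i = 12 - 6 = 6.
Stars and bars: C(6+6-1, 6-1) = C(11,5).

Final answer: C(11,5) = 462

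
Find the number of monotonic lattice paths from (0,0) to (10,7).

Each path has 10 right steps and 7 up steps in some order (17 steps total).
Choose which 7 of the 17 steps are up: C(17,7).

Final answer: C(17,7) = 19448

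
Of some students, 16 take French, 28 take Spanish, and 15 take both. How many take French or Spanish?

|A union B| = |A| + |B| - |A intersect B| = 16 + 28 - 15.

Final answer: 29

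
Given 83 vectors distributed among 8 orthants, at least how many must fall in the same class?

By pigeonhole with 83 objects and 8 categories: ceiling(83/8).

Final answer: 11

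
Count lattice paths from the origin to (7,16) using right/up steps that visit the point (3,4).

Paths (0,0)->(3,4): C(7,4) = 35.
Paths (3,4)->(7,16): C(16,12) = 1820.
By multiplication principle: 35 x 1820.

Final answer: 63700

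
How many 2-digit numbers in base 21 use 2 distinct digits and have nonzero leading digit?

The leading digit has 20 choices (anything but zero); the next has 20 (anything but the first), then 19, and so on, one fewer each time.
Total: 20 x 20.

Final answer: 400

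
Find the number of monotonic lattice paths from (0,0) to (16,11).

Each path has 16 right steps and 11 up steps in some order (27 steps total).
Choose which 11 of the 27 steps are up: C(27,11).

Final answer: C(27,11) = 13037895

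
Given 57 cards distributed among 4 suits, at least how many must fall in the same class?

By pigeonhole with 57 objects and 4 categories: ceiling(57/4).

Final answer: 15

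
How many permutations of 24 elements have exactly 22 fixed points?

Choose which 22 elements are fixed: C(24,22) = 276.
Derange the remaining 2 using D(j) = (j-1)(D(j-1) + D(j-2)), D(0)=1, D(1)=0: D(2)=1.
Total: 276 x 1.

Final answer: C(24,22) D(2) = 276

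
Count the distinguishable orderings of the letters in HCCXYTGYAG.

Letters (A:1, C:2, G:2, H:1, T:1, X:1, Y:2). Total letters: 10.
Permutations = 10!/(2! x 2! x 2!).

Final answer: 453600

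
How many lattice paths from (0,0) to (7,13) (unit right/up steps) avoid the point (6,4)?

Total paths to (7,13): C(20,13) = 77520.
Paths through (6,4): C(10,4) x C(10,9) = 2100.
Avoiding (6,4): 77520 - 2100.

Final answer: 75420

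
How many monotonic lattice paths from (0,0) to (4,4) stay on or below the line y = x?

Total monotonic paths to (4,4): C(8,4) = 70.
A path is bad iff it touches y = x + 1; reflecting its initial segment maps bad paths bijectively onto all paths to (3,5), of which there are C(8,5) = 56.
Valid Dyck paths: 70 - 56.
(Equivalently, C_{4} = C(8,4)/5 = 70/5.)

Final answer: C_{4} = 14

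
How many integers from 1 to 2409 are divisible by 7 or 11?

Multiples of 7: 344. Multiples of 11: 219. Of both (lcm=77): 31.
By inclusion-exclusion: 344 + 219 - 31.

Final answer: 532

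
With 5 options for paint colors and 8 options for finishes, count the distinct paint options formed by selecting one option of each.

By the multiplication principle: 5 x 8.

Final answer: 40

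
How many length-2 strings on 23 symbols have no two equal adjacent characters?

First character: 23 choices. Each subsequent: 22 choices (must differ from the previous one).
Total: 23 x 22^1.

Final answer: 23 x 22^{1} = 506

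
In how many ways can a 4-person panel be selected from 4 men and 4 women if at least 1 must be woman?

Sum over valid woman counts:
C(4,1)C(4,3) = 16
C(4,2)C(4,2) = 36
C(4,3)C(4,1) = 16
C(4,4)C(4,0) = 1
Total: 16 + 36 + 16 + 1.

Final answer: 69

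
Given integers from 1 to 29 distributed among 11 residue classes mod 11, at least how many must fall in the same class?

By pigeonhole with 29 objects and 11 categories: ceiling(29/11).

Final answer: 3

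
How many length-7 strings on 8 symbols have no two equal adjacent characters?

First character: 8 choices. Each subsequent: 7 choices (must differ from the previous one).
Total: 8 x 7^6.

Final answer: 8 x 7^{6} = 941192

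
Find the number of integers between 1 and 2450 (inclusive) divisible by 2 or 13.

Multiples of 2: 1225. Multiples of 13: 188. Of both (lcm=26): 94.
By inclusion-exclusion: 1225 + 188 - 94.

Final answer: 1319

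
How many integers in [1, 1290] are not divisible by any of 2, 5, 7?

|div by 2|=645, |div by 5|=258, |div by 7|=184.
|div by 2&5|=129, |div by 2&7|=92, |div by 5&7|=36, |div by all|=18.
By inclusion-exclusion, divisible by at least one: 645+258+184-129-92-36+18 = 848.
Not divisible by any: 1290 - 848.

Final answer: 442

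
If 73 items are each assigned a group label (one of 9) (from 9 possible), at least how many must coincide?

There are 9 possible values for group label (one of 9). With 73 items and 9 categories, by pigeonhole: ceiling(73/9).

Final answer: 9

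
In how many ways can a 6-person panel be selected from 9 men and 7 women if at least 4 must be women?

Sum over valid woman counts:
C(7,4)C(9,2) = 1260
C(7,5)C(9,1) = 189
C(7,6)C(9,0) = 7
Total: 1260 + 189 + 7.

Final answer: 1456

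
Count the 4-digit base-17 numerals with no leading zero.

Leading digit: 16 options (nonzero). Other 3 digit(s): 17 options each.
Total: 16 x 17^3.

Final answer: 78608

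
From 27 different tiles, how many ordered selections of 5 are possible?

P(27,5) = 27!/(27-5)! = 27!/22!.

Final answer: P(27,5) = 9687600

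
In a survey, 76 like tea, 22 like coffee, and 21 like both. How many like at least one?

|A union B| = |A| + |B| - |A intersect B| = 76 + 22 - 21.

Final answer: 77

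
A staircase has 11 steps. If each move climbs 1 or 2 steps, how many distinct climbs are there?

Condition on the final move: it is a 1-step (f(n-1) ways to get there) or a 2-step (f(n-2) ways), so f(n) = f(n-1) + f(n-2), with f(1)=1, f(2)=2.
Computing successive values: f(1)=1, f(2)=2, f(3)=3, f(4)=5, f(5)=8, f(6)=13, f(7)=21, f(8)=34, f(9)=55, f(10)=89, f(11)=144.

Final answer: 144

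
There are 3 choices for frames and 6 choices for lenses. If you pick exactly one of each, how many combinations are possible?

By the multiplication principle: 3 x 6.

Final answer: 18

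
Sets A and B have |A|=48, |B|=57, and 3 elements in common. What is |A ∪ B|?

|A union B| = |A| + |B| - |A intersect B| = 48 + 57 - 3.

Final answer: 102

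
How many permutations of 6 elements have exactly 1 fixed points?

Choose which 1 elements are fixed: C(6,1) = 6.
Derange the remaining 5 using D(j) = (j-1)(D(j-1) + D(j-2)), D(0)=1, D(1)=0: D(2)=1, D(3)=2, D(4)=9, D(5)=44.
Total: 6 x 44.

Final answer: C(6,1) D(5) = 264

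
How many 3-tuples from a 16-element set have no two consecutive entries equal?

Let g(n) count such strings. g(1) = 16, and each valid string of length n-1 extends in 15 ways (any symbol but the last), so g(n) = 15 g(n-1).
Total: g(3) = 16 x 15^2.

Final answer: 16 x 15^{2} = 3600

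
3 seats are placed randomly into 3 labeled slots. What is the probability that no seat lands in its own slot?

Use the recurrence D(n) = (n-1)(D(n-1) + D(n-2)) with D(0)=1, D(1)=0.
Building up: D(2)=1, D(3)=2.
Total arrangements: 3! = 6.
Probability = D(3)/3! = 1/3.

Final answer: D(3)/3! = 2/6 = 0.333333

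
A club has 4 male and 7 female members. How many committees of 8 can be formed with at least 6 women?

Sum over valid woman counts:
C(7,6)C(4,2) = 42
C(7,7)C(4,1) = 4
Total: 42 + 4.

Final answer: 46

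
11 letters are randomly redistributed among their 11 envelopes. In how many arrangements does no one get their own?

Use the recurrence D(n) = (n-1)(D(n-1) + D(n-2)) with D(0)=1, D(1)=0.
D(2) = 1 x (0 + 1) = 1
D(3) = 2 x (1 + 0) = 2
D(4) = 3 x (2 + 1) = 9
D(5) = 4 x (9 + 2) = 44
D(6) = 5 x (44 + 9) = 265
D(7) = 6 x (265 + 44) = 1854
D(8) = 7 x (1854 + 265) = 14833
D(9) = 8 x (14833 + 1854) = 133496
D(10) = 9 x (133496 + 14833) = 1334961
D(11) = 10 x (D(10) + D(9)) = 10 x (1334961 + 133496)

Final answer: D(11) = 14684570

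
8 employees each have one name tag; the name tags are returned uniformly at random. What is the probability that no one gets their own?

D(n) = (n-1)(D(n-1) + D(n-2)), D(0)=1, D(1)=0.
Building up: D(2)=1, D(3)=2, D(4)=9, D(5)=44, D(6)=265, D(7)=1854, D(8)=14833.
Total arrangements: 8! = 40320.
Probability = D(8)/8! = 2119/5760.

Final answer: D(8)/8! = 14833/40320 = 0.367882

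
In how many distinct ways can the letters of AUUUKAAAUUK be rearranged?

Letters (A:4, K:2, U:5). Total letters: 11.
Permutations = 11!/(5! x 4! x 2!).

Final answer: 6930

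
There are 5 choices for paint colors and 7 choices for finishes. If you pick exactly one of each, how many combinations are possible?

By the multiplication principle: 5 x 7.

Final answer: 35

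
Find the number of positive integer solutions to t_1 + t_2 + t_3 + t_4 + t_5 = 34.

Substitute t'_i = t_i - 1 (so t'_i >= 0). Then sum t'_i = 34 - 5 = 29.
Stars and bars: C(29+5-1, 5-1) = C(33,4).

Final answer: C(33,4) = 40920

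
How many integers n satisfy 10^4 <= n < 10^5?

These are the integers in [10^4, 10^5), so the count is 10^5 - 10^4 = 9 x 10^4.

Final answer: 90000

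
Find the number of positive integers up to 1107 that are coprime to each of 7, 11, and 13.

|div by 7|=158, |div by 11|=100, |div by 13|=85.
|div by 7&11|=14, |div by 7&13|=12, |div by 11&13|=7, |div by all|=1.
By inclusion-exclusion, divisible by at least one: 158+100+85-14-12-7+1 = 311.
Not divisible by any: 1107 - 311.

Final answer: 796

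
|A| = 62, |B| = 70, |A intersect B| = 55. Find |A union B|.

|A union B| = |A| + |B| - |A intersect B| = 62 + 70 - 55.

Final answer: 77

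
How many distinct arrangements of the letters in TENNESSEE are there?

Letters (E:4, N:2, S:2, T:1). Total letters: 9.
Permutations = 9!/(4! x 2! x 2!).

Final answer: 3780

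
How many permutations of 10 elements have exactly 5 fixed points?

Choose which 5 elements are fixed: C(10,5) = 252.
Derange the remaining 5 using D(j) = (j-1)(D(j-1) + D(j-2)), D(0)=1, D(1)=0: D(2)=1, D(3)=2, D(4)=9, D(5)=44.
Total: 252 x 44.

Final answer: C(10,5) D(5) = 11088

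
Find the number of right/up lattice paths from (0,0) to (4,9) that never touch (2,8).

Total paths to (4,9): C(13,9) = 715.
Paths through (2,8): C(10,8) x C(3,1) = 135.
Avoiding (2,8): 715 - 135.

Final answer: 580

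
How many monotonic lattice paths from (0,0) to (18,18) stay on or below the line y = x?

Total monotonic paths to (18,18): C(36,18) = 9075135300.
Paths that cross above y=x (reflection bijection): C(36,19) = 8597496600.
Valid Dyck paths: 9075135300 - 8597496600.
(This is the Catalan number C_{18}.)

Final answer: C_{18} = 477638700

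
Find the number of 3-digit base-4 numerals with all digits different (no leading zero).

The leading digit has 3 choices (anything but zero); the next has 3 (anything but the first), then 2, and so on, one fewer each time.
Total: 3 x 3 x 2.

Final answer: 18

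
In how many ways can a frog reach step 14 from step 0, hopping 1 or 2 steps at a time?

Let f(n) count the ways. The last step is size 1 or 2, so f(n) = f(n-1) + f(n-2) with f(1)=1, f(2)=2.
Building up term by term: f(1)=1, f(2)=2, f(3)=3, f(4)=5, f(5)=8, f(6)=13, f(7)=21, f(8)=34, f(9)=55, f(10)=89, f(11)=144, f(12)=233, f(13)=377, f(14)=610.

Final answer: 610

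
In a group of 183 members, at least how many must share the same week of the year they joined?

There are 52 possible values for week of the year they joined. With 183 members and 52 categories, by pigeonhole: ceiling(183/52).

Final answer: 4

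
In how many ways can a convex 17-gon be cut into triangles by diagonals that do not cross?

This is a standard Catalan-number count: the answer is C_n. Here n = 17 - 2 = 15.
Using C_0 = 1 and C_(k+1) = C_k x 2(2k+1)/(k+2), build up term by term: C_1=1, C_2=2, C_3=5, C_4=14, C_5=42, C_6=132, C_7=429, C_8=1430, C_9=4862, C_10=16796, C_11=58786, C_12=208012, C_13=742900, C_14=2674440, C_15=9694845.

Final answer: C_{15} = 9694845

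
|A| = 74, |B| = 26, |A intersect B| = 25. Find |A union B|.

|A union B| = |A| + |B| - |A intersect B| = 74 + 26 - 25.

Final answer: 75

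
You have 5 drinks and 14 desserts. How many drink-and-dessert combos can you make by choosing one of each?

By the multiplication principle: 5 x 14.

Final answer: 70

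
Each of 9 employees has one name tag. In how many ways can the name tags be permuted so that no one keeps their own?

D(n) = (n-1)(D(n-1) + D(n-2)), D(0)=1, D(1)=0.
D(2) = 1 x (0 + 1) = 1
D(3) = 2 x (1 + 0) = 2
D(4) = 3 x (2 + 1) = 9
D(5) = 4 x (9 + 2) = 44
D(6) = 5 x (44 + 9) = 265
D(7) = 6 x (265 + 44) = 1854
D(8) = 7 x (1854 + 265) = 14833
D(9) = 8 x (D(8) + D(7)) = 8 x (14833 + 1854)

Final answer: D(9) = 133496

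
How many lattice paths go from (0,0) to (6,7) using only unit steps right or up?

Each path has 6 right steps and 7 up steps in some order (13 steps total).
Choose which 7 of the 13 steps are up: C(13,7).

Final answer: C(13,7) = 1716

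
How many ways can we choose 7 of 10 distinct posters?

C(10,7) = 10!/(7! x (10-7)!).

Final answer: C(10,7) = 120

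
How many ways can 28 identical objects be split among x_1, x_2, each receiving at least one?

Substitute x'_i = x_i - 1 (so x'_i >= 0). Then sum x'_i = 28 - 2 = 26.
Stars and bars: C(26+2-1, 2-1) = C(27,1).

Final answer: C(27,1) = 27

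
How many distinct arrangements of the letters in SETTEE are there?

Letters (E:3, S:1, T:2). Total letters: 6.
Permutations = 6!/(3! x 2!).

Final answer: 60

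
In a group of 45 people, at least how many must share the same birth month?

There are 12 possible values for birth month. With 45 people and 12 categories, by pigeonhole: ceiling(45/12).

Final answer: 4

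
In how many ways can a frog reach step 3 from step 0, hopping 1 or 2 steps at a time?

Condition on the final move: it is a 1-step (f(n-1) ways to get there) or a 2-step (f(n-2) ways), so f(n) = f(n-1) + f(n-2), with f(1)=1, f(2)=2.
Computing successive values: f(1)=1, f(2)=2, f(3)=3.

Final answer: 3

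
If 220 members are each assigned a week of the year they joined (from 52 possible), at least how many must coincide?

There are 52 possible values for week of the year they joined. With 220 members and 52 categories, by pigeonhole: ceiling(220/52).

Final answer: 5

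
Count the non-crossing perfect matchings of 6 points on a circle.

This is counted by the nth Catalan number C_n. Here n = 6/2 = 3.
C_n = (2n)!/(n!(n+1)!), so C_{3} = 6!/(3! x 4!) = C(6,3)/4 = 20/4.

Final answer: C_{3} = 5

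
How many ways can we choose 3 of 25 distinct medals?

C(25,3) = 25!/(3! x 22!).

Final answer: \binom{25}{3} = 2300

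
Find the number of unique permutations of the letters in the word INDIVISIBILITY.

Letters (B:1, D:1, I:6, L:1, N:1, S:1, T:1, V:1, Y:1). Total letters: 14.
Permutations = 14!/(6!).

Final answer: 121080960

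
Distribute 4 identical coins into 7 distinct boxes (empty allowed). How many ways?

Stars and bars: C(n+k-1, k-1) = C(10,6).

Final answer: C(10,6) = 210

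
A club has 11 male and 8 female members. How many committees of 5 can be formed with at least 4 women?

Sum over valid woman counts:
C(8,4)C(11,1) = 770
C(8,5)C(11,0) = 56
Total: 770 + 56.

Final answer: 826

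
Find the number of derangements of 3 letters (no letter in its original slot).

Derangements satisfy D(n) = (n-1)(D(n-1) + D(n-2)), starting from D(0)=1, D(1)=0.
D(2) = 1 x (0 + 1) = 1
D(3) = 2 x (D(2) + D(1)) = 2 x (1 + 0)

Final answer: D(3) = 2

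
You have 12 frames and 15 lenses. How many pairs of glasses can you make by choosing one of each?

By the multiplication principle: 12 x 15.

Final answer: 180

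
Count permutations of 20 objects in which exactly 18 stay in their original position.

Choose which 18 elements are fixed: C(20,18) = 190.
Derange the remaining 2 using D(j) = (j-1)(D(j-1) + D(j-2)), D(0)=1, D(1)=0: D(2)=1.
Total: 190 x 1.

Final answer: C(20,18) D(2) = 190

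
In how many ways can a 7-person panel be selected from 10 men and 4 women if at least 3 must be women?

Sum over valid woman counts:
C(4,3)C(10,4) = 840
C(4,4)C(10,3) = 120
Total: 840 + 120.

Final answer: 960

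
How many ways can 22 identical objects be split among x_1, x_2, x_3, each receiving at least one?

Substitute x'_i = x_i - 1 (so x'_i >= 0). Then sum x'_i = 22 - 3 = 19.
Stars and bars: C(19+3-1, 3-1) = C(21,2).

Final answer: C(21,2) = 210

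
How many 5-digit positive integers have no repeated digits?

First digit: 9 (not 0). Second: 9 (not first). Third: 8, etc.
Total: 9 x 9 x 8 x 7 x 6.

Final answer: 27216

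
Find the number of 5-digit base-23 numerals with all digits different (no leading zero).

First digit: 22 (nonzero). Second: 22 (not first). Third: 21, etc.
Total: 22 x 22 x 21 x 20 x 19.

Final answer: 3862320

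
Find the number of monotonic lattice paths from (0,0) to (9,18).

Each path has 9 right steps and 18 up steps in some order (27 steps total).
Choose which 18 of the 27 steps are up: C(27,18).

Final answer: C(27,18) = 4686825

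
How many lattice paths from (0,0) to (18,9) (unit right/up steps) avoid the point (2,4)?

Total paths to (18,9): C(27,9) = 4686825.
Paths through (2,4): C(6,4) x C(21,5) = 305235.
Avoiding (2,4): 4686825 - 305235.

Final answer: 4381590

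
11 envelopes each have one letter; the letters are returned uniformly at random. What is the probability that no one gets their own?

Derangements satisfy D(n) = (n-1)(D(n-1) + D(n-2)), starting from D(0)=1, D(1)=0.
Building up: D(2)=1, D(3)=2, D(4)=9, D(5)=44, D(6)=265, D(7)=1854, D(8)=14833, D(9)=133496, D(10)=1334961, D(11)=14684570.
Total arrangements: 11! = 39916800.
Probability = D(11)/11! = 1468457/3991680.

Final answer: D(11)/11! = 14684570/39916800 = 0.367879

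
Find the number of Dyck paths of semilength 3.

Total monotonic paths to (3,3): C(6,3) = 20.
Paths that cross above y=x (reflection bijection): C(6,4) = 15.
Valid Dyck paths: 20 - 15.
(Equivalently, C_{3} = C(6,3)/4 = 20/4.)

Final answer: C_{3} = 5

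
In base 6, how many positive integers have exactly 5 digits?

Leading digit: 5 options (nonzero). Other 4 digit(s): 6 options each.
Total: 5 x 6^4.

Final answer: 6480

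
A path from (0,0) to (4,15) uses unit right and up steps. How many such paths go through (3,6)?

Paths (0,0)->(3,6): C(9,6) = 84.
Paths (3,6)->(4,15): C(10,9) = 10.
By multiplication principle: 84 x 10.

Final answer: 840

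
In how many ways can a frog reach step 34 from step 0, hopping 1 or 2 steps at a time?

Condition on the final move: it is a 1-step (f(n-1) ways to get there) or a 2-step (f(n-2) ways), so f(n) = f(n-1) + f(n-2), with f(1)=1, f(2)=2.
Computing successive values: f(1)=1, f(2)=2, f(3)=3, f(4)=5, f(5)=8, f(6)=13, f(7)=21, f(8)=34, f(9)=55, f(10)=89, f(11)=144, f(12)=233, f(13)=377, f(14)=610, f(15)=987, f(16)=1597, f(17)=2584, f(18)=4181, f(19)=6765, f(20)=10946, f(21)=17711, f(22)=28657, f(23)=46368, f(24)=75025, f(25)=121393, f(26)=196418, f(27)=317811, f(28)=514229, f(29)=832040, f(30)=1346269, f(31)=2178309, f(32)=3524578, f(33)=5702887, f(34)=9227465.

Final answer: 9227465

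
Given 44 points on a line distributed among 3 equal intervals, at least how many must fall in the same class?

By pigeonhole with 44 objects and 3 categories: ceiling(44/3).

Final answer: 15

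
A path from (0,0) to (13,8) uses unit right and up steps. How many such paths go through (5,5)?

Paths (0,0)->(5,5): C(10,5) = 252.
Paths (5,5)->(13,8): C(11,3) = 165.
By multiplication principle: 252 x 165.

Final answer: 41580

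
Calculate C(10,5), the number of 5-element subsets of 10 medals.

C(10,5) = 10!/(5! x (10-5)!).

Final answer: C(10,5) = 252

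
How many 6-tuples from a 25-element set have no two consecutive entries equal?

First character: 25 choices. Each subsequent: 24 choices (must differ from the previous one).
Total: 25 x 24^5.

Final answer: 25 x 24^{5} = 199065600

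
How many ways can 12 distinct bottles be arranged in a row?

The number of ways to arrange 12 distinct objects is 12!.

Final answer: 12! = 479001600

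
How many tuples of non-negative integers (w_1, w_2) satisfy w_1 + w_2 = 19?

Stars and bars with 19 stars and 1 bars:
C(19+2-1, 2-1) = C(20,1).

Final answer: C(20,1) = 20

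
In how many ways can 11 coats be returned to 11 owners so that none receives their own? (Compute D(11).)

Use the recurrence D(n) = (n-1)(D(n-1) + D(n-2)) with D(0)=1, D(1)=0.
D(2) = 1 x (0 + 1) = 1
D(3) = 2 x (1 + 0) = 2
D(4) = 3 x (2 + 1) = 9
D(5) = 4 x (9 + 2) = 44
D(6) = 5 x (44 + 9) = 265
D(7) = 6 x (265 + 44) = 1854
D(8) = 7 x (1854 + 265) = 14833
D(9) = 8 x (14833 + 1854) = 133496
D(10) = 9 x (133496 + 14833) = 1334961
D(11) = 10 x (D(10) + D(9)) = 10 x (1334961 + 133496)

Final answer: D(11) = 14684570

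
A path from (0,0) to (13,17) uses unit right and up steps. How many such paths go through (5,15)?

Paths (0,0)->(5,15): C(20,15) = 15504.
Paths (5,15)->(13,17): C(10,2) = 45.
By multiplication principle: 15504 x 45.

Final answer: 697680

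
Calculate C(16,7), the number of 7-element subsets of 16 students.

C(16,7) = 16!/(7! x 9!).

Final answer: \binom{16}{7} = 11440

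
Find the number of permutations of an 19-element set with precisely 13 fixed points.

Choose which 13 elements are fixed: C(19,13) = 27132.
Derange the remaining 6 using D(j) = (j-1)(D(j-1) + D(j-2)), D(0)=1, D(1)=0: D(2)=1, D(3)=2, D(4)=9, D(5)=44, D(6)=265.
Total: 27132 x 265.

Final answer: C(19,13) D(6) = 7189980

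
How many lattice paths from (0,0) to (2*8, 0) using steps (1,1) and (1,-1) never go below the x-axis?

Total monotonic paths to (8,8): C(16,8) = 12870.
Paths that cross above y=x (reflection bijection): C(16,9) = 11440.
Valid Dyck paths: 12870 - 11440.
(Check: C(16,8) - C(16,9) = C(16,8)/9, the Catalan number C_{8}.)

Final answer: C_{8} = 1430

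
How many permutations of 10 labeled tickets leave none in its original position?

Use the recurrence D(n) = (n-1)(D(n-1) + D(n-2)) with D(0)=1, D(1)=0.
D(2) = 1 x (0 + 1) = 1
D(3) = 2 x (1 + 0) = 2
D(4) = 3 x (2 + 1) = 9
D(5) = 4 x (9 + 2) = 44
D(6) = 5 x (44 + 9) = 265
D(7) = 6 x (265 + 44) = 1854
D(8) = 7 x (1854 + 265) = 14833
D(9) = 8 x (14833 + 1854) = 133496
D(10) = 9 x (D(9) + D(8)) = 9 x (133496 + 14833)

Final answer: D(10) = 1334961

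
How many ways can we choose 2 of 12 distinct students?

C(12,2) = 12!/(2! x (12-2)!).

Final answer: C(12,2) = 66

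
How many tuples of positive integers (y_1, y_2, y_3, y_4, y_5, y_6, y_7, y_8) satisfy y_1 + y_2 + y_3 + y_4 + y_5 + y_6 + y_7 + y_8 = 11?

Substitute y'_i = y_i - 1 (so y'_i >= 0). Then sum y'_i = 11 - 8 = 3.
Stars and bars: C(3+8-1, 8-1) = C(10,7).

Final answer: C(10,7) = 120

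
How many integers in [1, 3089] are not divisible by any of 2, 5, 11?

|div by 2|=1544, |div by 5|=617, |div by 11|=280.
|div by 2&5|=308, |div by 2&11|=140, |div by 5&11|=56, |div by all|=28.
By inclusion-exclusion, divisible by at least one: 1544+617+280-308-140-56+28 = 1965.
Not divisible by any: 3089 - 1965.

Final answer: 1124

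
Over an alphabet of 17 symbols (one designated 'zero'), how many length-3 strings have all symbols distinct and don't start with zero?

First digit: 16 (nonzero). Second: 16 (not first). Third: 15, etc.
Total: 16 x 16 x 15.

Final answer: 3840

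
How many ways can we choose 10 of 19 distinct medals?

C(19,10) = 19!/(10! x 9!).

Final answer: \binom{19}{10} = 92378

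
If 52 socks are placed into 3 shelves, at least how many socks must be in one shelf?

By the pigeonhole principle: ceiling(52/3).

Final answer: 18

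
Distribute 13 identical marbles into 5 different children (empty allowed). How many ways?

Stars and bars: C(n+k-1, k-1) = C(17,4).

Final answer: C(17,4) = 2380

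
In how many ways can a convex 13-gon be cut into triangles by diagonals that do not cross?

This is counted by the nth Catalan number C_n. Here n = 13 - 2 = 11.
C_n = C(2n,n) - C(2n,n+1), so C_{11} = C(22,11) - C(22,12) = 705432 - 646646.

Final answer: C_{11} = 58786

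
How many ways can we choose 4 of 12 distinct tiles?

C(12,4) = 12!/(4! x 8!).

Final answer: \binom{12}{4} = 495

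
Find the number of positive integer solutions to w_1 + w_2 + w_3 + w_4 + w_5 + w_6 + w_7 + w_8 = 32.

Substitute w'_i = w_i - 1 (so w'_i >= 0). Then sum w'_i = 32 - 8 = 24.
Stars and bars: C(24+8-1, 8-1) = C(31,7).

Final answer: C(31,7) = 2629575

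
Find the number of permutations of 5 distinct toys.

The number of ways to arrange 5 distinct objects is 5!.

Final answer: 5! = 120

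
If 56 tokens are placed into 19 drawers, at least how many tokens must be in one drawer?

By the pigeonhole principle: ceiling(56/19).

Final answer: 3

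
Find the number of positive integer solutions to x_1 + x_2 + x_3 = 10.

Substitute x'_i = x_i - 1 (so x'_i >= 0). Then sum x'_i = 10 - 3 = 7.
Stars and bars: C(7+3-1, 3-1) = C(9,2).

Final answer: C(9,2) = 36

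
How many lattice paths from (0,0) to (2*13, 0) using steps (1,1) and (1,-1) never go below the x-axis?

Total monotonic paths to (13,13): C(26,13) = 10400600.
Reflecting each bad path at its first crossing gives a bijection with paths to (12,14): C(26,14) = 9657700.
Valid Dyck paths: 10400600 - 9657700.
(This is the Catalan number C_{13}.)

Final answer: C_{13} = 742900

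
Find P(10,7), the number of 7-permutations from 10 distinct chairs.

P(10,7) = 10!/(10-7)! = 10!/3!.

Final answer: P(10,7) = 604800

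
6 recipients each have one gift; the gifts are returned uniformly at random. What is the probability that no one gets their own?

D(n) = (n-1)(D(n-1) + D(n-2)), D(0)=1, D(1)=0.
Building up: D(2)=1, D(3)=2, D(4)=9, D(5)=44, D(6)=265.
Total arrangements: 6! = 720.
Probability = D(6)/6! = 53/144.

Final answer: D(6)/6! = 265/720 = 0.368056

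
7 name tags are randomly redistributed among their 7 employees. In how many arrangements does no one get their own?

D(n) = (n-1)(D(n-1) + D(n-2)), D(0)=1, D(1)=0.
D(2) = 1 x (0 + 1) = 1
D(3) = 2 x (1 + 0) = 2
D(4) = 3 x (2 + 1) = 9
D(5) = 4 x (9 + 2) = 44
D(6) = 5 x (44 + 9) = 265
D(7) = 6 x (D(6) + D(5)) = 6 x (265 + 44)

Final answer: D(7) = 1854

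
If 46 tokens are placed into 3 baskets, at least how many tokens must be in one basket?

By the pigeonhole principle: ceiling(46/3).

Final answer: 16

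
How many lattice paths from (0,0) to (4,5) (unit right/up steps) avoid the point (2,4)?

Total paths to (4,5): C(9,5) = 126.
Paths through (2,4): C(6,4) x C(3,1) = 45.
Avoiding (2,4): 126 - 45.

Final answer: 81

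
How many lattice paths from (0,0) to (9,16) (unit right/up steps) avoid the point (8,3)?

Total paths to (9,16): C(25,16) = 2042975.
Paths through (8,3): C(11,3) x C(14,13) = 2310.
Avoiding (8,3): 2042975 - 2310.

Final answer: 2040665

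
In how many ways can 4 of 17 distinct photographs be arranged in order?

P(17,4) = 17!/(17-4)! = 17!/13!.

Final answer: P(17,4) = 57120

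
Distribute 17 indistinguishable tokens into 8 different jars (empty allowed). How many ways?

Stars and bars: C(n+k-1, k-1) = C(24,7).

Final answer: C(24,7) = 346104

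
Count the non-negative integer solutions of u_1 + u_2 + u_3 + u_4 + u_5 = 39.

Stars and bars with 39 stars and 4 bars:
C(39+5-1, 5-1) = C(43,4).

Final answer: C(43,4) = 123410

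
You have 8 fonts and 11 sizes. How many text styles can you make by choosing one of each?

By the multiplication principle: 8 x 11.

Final answer: 88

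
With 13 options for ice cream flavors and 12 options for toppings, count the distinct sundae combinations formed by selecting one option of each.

By the multiplication principle: 13 x 12.

Final answer: 156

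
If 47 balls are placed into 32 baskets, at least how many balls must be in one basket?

By the pigeonhole principle: ceiling(47/32).

Final answer: 2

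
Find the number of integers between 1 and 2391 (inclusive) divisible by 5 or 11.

Multiples of 5: 478. Multiples of 11: 217. Of both (lcm=55): 43.
By inclusion-exclusion: 478 + 217 - 43.

Final answer: 652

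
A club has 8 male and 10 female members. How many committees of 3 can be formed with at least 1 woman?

Sum over valid woman counts:
C(10,1)C(8,2) = 280
C(10,2)C(8,1) = 360
C(10,3)C(8,0) = 120
Total: 280 + 360 + 120.

Final answer: 760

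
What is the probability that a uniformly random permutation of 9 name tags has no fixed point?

D(n) = (n-1)(D(n-1) + D(n-2)), D(0)=1, D(1)=0.
Building up: D(2)=1, D(3)=2, D(4)=9, D(5)=44, D(6)=265, D(7)=1854, D(8)=14833, D(9)=133496.
Total arrangements: 9! = 362880.
Probability = D(9)/9! = 16687/45360.

Final answer: D(9)/9! = 133496/362880 = 0.367879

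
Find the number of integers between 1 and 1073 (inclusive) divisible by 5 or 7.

Multiples of 5: 214. Multiples of 7: 153. Of both (lcm=35): 30.
By inclusion-exclusion: 214 + 153 - 30.

Final answer: 337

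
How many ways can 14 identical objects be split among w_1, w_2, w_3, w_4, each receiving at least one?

Substitute w'_i = w_i - 1 (so w'_i >= 0). Then sum w'_i = 14 - 4 = 10.
Stars and bars: C(10+4-1, 4-1) = C(13,3).

Final answer: C(13,3) = 286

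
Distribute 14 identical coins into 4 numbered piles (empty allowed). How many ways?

Stars and bars: C(n+k-1, k-1) = C(17,3).

Final answer: C(17,3) = 680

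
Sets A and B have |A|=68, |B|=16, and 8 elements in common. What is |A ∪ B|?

|A union B| = |A| + |B| - |A intersect B| = 68 + 16 - 8.

Final answer: 76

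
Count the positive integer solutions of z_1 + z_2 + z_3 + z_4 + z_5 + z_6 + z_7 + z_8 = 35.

Substitute z'_i = z_i - 1 (so z'_i >= 0). Then sum z'_i = 35 - 8 = 27.
Stars and bars: C(27+8-1, 8-1) = C(34,7).

Final answer: C(34,7) = 5379616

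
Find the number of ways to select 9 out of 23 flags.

C(23,9) = 23!/(9! x 14!).

Final answer: \binom{23}{9} = 817190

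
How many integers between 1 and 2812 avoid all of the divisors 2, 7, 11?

|div by 2|=1406, |div by 7|=401, |div by 11|=255.
|div by 2&7|=200, |div by 2&11|=127, |div by 7&11|=36, |div by all|=18.
By inclusion-exclusion, divisible by at least one: 1406+401+255-200-127-36+18 = 1717.
Not divisible by any: 2812 - 1717.

Final answer: 1095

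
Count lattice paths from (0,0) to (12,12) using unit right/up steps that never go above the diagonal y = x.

Total monotonic paths to (12,12): C(24,12) = 2704156.
By the reflection principle, paths that go above the diagonal number C(24,13) = 2496144.
Valid Dyck paths: 2704156 - 2496144.
(These counts are the Catalan numbers.)

Final answer: C_{12} = 208012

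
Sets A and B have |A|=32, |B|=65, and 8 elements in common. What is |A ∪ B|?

|A union B| = |A| + |B| - |A intersect B| = 32 + 65 - 8.

Final answer: 89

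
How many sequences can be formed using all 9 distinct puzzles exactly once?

The number of ways to arrange 9 distinct objects is 9!.

Final answer: 9! = 362880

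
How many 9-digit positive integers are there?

The leading digit cannot be 0 (9 options); the other 8 digits can be anything (10 options each).
Total: 9 x 10^8.

Final answer: 900000000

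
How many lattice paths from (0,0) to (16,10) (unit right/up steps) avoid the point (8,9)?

Total paths to (16,10): C(26,10) = 5311735.
Paths through (8,9): C(17,9) x C(9,1) = 218790.
Avoiding (8,9): 5311735 - 218790.

Final answer: 5092945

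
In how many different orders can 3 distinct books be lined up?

The number of ways to arrange 3 distinct objects is 3!.

Final answer: 3! = 6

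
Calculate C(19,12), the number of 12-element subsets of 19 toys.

C(19,12) = 19!/(12! x 7!).

Final answer: \binom{19}{12} = 50388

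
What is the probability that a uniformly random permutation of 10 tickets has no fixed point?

Derangements satisfy D(n) = (n-1)(D(n-1) + D(n-2)), starting from D(0)=1, D(1)=0.
Building up: D(2)=1, D(3)=2, D(4)=9, D(5)=44, D(6)=265, D(7)=1854, D(8)=14833, D(9)=133496, D(10)=1334961.
Total arrangements: 10! = 3628800.
Probability = D(10)/10! = 16481/44800.

Final answer: D(10)/10! = 1334961/3628800 = 0.367879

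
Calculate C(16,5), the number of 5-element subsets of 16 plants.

C(16,5) = 16!/(5! x (16-5)!).

Final answer: C(16,5) = 4368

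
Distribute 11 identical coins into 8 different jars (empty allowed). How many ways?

Stars and bars: C(n+k-1, k-1) = C(18,7).

Final answer: C(18,7) = 31824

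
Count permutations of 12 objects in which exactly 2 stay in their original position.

Choose which 2 elements are fixed: C(12,2) = 66.
Derange the remaining 10 using D(j) = (j-1)(D(j-1) + D(j-2)), D(0)=1, D(1)=0: D(2)=1, D(3)=2, D(4)=9, D(5)=44, D(6)=265, D(7)=1854, D(8)=14833, D(9)=133496, D(10)=1334961.
Total: 66 x 1334961.

Final answer: C(12,2) D(10) = 88107426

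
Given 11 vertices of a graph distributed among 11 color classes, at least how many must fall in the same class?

By pigeonhole with 11 objects and 11 categories: ceiling(11/11).

Final answer: 1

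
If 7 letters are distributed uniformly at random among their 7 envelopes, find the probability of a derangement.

D(n) = (n-1)(D(n-1) + D(n-2)), D(0)=1, D(1)=0.
Building up: D(2)=1, D(3)=2, D(4)=9, D(5)=44, D(6)=265, D(7)=1854.
Total arrangements: 7! = 5040.
Probability = D(7)/7! = 103/280.

Final answer: D(7)/7! = 1854/5040 = 0.367857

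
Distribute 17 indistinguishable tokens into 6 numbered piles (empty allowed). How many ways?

Stars and bars: C(n+k-1, k-1) = C(22,5).

Final answer: C(22,5) = 26334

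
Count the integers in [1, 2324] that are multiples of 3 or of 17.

Multiples of 3: 774. Multiples of 17: 136. Of both (lcm=51): 45.
By inclusion-exclusion: 774 + 136 - 45.

Final answer: 865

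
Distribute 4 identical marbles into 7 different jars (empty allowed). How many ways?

Stars and bars: C(n+k-1, k-1) = C(10,6).

Final answer: C(10,6) = 210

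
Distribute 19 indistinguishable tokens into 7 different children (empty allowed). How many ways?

Stars and bars: C(n+k-1, k-1) = C(25,6).

Final answer: C(25,6) = 177100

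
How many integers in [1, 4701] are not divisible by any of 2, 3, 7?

|div by 2|=2350, |div by 3|=1567, |div by 7|=671.
|div by 2&3|=783, |div by 2&7|=335, |div by 3&7|=223, |div by all|=111.
By inclusion-exclusion, divisible by at least one: 2350+1567+671-783-335-223+111 = 3358.
Not divisible by any: 4701 - 3358.

Final answer: 1343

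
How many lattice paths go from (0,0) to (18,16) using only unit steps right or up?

Each path has 18 right steps and 16 up steps in some order (34 steps total).
Choose which 16 of the 34 steps are up: C(34,16).

Final answer: C(34,16) = 2203961430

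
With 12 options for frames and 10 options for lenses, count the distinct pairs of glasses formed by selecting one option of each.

By the multiplication principle: 12 x 10.

Final answer: 120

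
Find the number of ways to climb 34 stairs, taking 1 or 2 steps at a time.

Let f(n) be the number of climbs. Removing the last move (1 or 2 steps) gives f(n) = f(n-1) + f(n-2); base cases f(1)=1, f(2)=2.
Computing successive values: f(1)=1, f(2)=2, f(3)=3, f(4)=5, f(5)=8, f(6)=13, f(7)=21, f(8)=34, f(9)=55, f(10)=89, f(11)=144, f(12)=233, f(13)=377, f(14)=610, f(15)=987, f(16)=1597, f(17)=2584, f(18)=4181, f(19)=6765, f(20)=10946, f(21)=17711, f(22)=28657, f(23)=46368, f(24)=75025, f(25)=121393, f(26)=196418, f(27)=317811, f(28)=514229, f(29)=832040, f(30)=1346269, f(31)=2178309, f(32)=3524578, f(33)=5702887, f(34)=9227465.

Final answer: 9227465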